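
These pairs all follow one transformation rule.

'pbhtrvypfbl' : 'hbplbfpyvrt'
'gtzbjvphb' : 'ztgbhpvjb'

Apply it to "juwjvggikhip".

wujpihkiggvj

Looking at the pairs, the operation is to move the first 3 characters to the end (rotate left by 3), then reverse the string.
Starting from "juwjvggikhip": after the first operation, "jvggikhipjuw"; after the second, "wujpihkiggvj".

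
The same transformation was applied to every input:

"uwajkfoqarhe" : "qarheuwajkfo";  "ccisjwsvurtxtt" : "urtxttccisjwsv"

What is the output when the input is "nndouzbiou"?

The transformation: move the first character to the end, then swap the front and back halves of the string.
Working it through for "nndouzbiou": intermediate "ndouzbioun", final "biounndouz".

biounndouz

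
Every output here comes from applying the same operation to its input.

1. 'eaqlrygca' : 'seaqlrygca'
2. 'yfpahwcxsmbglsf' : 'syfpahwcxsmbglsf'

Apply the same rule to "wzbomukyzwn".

The pattern: prepend "s".
Applying that to "wzbomukyzwn" gives "swzbomukyzwn".

swzbomukyzwn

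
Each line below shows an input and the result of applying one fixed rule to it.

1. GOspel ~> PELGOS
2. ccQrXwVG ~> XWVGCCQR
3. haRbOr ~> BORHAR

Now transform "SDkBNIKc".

The rule is to swap the front and back halves of the string, then convert every letter to uppercase.
Starting from "SDkBNIKc": after the first operation, "NIKcSDkB"; after the second, "NIKCSDKB".

NIKCSDKB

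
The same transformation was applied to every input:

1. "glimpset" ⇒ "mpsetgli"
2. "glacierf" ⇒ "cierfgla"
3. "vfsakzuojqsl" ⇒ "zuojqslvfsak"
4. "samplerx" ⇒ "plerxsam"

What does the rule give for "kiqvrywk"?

The transformation: move the last character to the front, then swap the front and back halves of the string.
Working it through for "kiqvrywk": intermediate "kkiqvryw", final "vrywkkiq".

vrywkkiq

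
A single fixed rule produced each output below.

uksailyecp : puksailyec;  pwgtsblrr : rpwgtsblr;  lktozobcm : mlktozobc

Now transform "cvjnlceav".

vcvjnlcea

The rule is to move the last character to the front.
On "cvjnlceav" that produces "vcvjnlcea".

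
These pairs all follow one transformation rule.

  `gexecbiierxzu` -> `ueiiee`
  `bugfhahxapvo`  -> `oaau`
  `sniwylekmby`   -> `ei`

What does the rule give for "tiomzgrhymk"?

What's happening: reverse the string, then keep only the vowels.
On "tiomzgrhymk": the first step gives "kmyhrgzmoit", and the second then gives "oi".
(Check on "bugfhahxapvo": → "ovpaxhahfgub" → "oaau" ✓)

oi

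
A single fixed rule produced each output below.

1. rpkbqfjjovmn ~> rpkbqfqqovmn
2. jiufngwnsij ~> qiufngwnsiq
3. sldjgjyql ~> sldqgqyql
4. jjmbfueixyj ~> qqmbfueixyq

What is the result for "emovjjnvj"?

emovqqnvq

The transformation: replace every "j" with "q".
On "emovjjnvj" that produces "emovqqnvq".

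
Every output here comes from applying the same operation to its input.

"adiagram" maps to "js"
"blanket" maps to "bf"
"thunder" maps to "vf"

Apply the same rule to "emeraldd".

fm

The transformation: keep one character in every 3, starting at position 3 (positions 3rd, 6th, 9th, ...), then shift every letter 1 place forward in the alphabet (wrapping around).
Working it through for "emeraldd": intermediate "el", final "fm".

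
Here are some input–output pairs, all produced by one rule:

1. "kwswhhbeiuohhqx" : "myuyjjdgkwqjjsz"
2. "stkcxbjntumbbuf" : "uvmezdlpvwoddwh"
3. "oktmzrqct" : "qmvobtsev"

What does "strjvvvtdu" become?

What's happening: shift every letter 2 places forward in the alphabet (wrapping around).
For "strjvvvtdu" the result is "uvtlxxxvfw".

uvtlxxxvfw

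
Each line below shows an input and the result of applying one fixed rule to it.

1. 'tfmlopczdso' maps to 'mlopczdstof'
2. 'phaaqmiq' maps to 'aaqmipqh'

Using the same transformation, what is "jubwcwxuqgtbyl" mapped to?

Looking at the pairs, the operation is to swap the first and last characters, then move the first 2 characters to the end (rotate left by 2).
On "jubwcwxuqgtbyl": the first step gives "lubwcwxuqgtbyj", and the second then gives "bwcwxuqgtbyjlu".

bwcwxuqgtbyjlu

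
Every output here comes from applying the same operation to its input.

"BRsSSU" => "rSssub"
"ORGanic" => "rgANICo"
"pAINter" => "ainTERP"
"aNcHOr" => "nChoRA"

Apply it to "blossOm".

What's happening: move the first character to the end, then flip the case of every letter.
"blossOm" → "lossOmb" → "LOSSoMB".
(Check on "BRsSSU": → "RsSSUB" → "rSssub" ✓)

LOSSoMB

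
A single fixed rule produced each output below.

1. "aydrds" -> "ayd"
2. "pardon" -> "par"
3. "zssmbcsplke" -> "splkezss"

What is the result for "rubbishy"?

Looking at the pairs, the operation is to move the first 3 characters to the end (rotate left by 3), then delete the first 3 characters.
On "rubbishy": the first step gives "bishyrub", and the second then gives "hyrub".
(Check on "aydrds": → "rdsayd" → "ayd" ✓)

hyrub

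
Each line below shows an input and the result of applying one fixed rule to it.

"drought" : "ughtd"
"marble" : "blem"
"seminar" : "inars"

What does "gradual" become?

dualg

What's happening: move the first 3 characters to the end (rotate left by 3), then delete the last 2 characters.
"gradual" → "dualgra" → "dualg".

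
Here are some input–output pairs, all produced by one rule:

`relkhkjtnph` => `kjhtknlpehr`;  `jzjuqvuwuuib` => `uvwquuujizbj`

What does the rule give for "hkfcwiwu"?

The transformation: take characters alternately from the front and the back (1st, last, 2nd, 2nd-last, ...), then reverse the string.
"hkfcwiwu" → "hukwficw" → "wcifwkuh".

wcifwkuh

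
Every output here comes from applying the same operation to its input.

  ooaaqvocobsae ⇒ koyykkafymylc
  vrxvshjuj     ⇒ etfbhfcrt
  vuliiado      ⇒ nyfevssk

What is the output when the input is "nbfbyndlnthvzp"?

Each output is the input with this applied: move the last 2 characters to the front (rotate right by 2), then shift every letter 10 places forward in the alphabet (wrapping around).
On "nbfbyndlnthvzp": the first step gives "zpnbfbyndlnthv", and the second then gives "jzxlplixnvxdrf".

jzxlplixnvxdrf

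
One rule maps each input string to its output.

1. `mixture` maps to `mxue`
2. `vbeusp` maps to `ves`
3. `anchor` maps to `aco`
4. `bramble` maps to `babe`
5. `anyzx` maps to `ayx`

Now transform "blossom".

The rule is to keep every other character starting from the first (positions 1st, 3rd, 5th, ...).
On "blossom" that produces "bosm".

bosm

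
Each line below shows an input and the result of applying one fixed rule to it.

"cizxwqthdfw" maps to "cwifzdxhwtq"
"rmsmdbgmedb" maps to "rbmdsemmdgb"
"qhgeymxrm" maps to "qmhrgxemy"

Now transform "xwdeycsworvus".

The transformation: take characters alternately from the front and the back (1st, last, 2nd, 2nd-last, ...).
For "xwdeycsworvus" the result is "xswudveryocws".

xswudveryocws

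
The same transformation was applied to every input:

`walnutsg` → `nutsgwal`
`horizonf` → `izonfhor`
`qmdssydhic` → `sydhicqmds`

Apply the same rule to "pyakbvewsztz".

Rule — swap the front and back halves of the string, then move the last character to the front.
Working it through for "pyakbvewsztz": intermediate "ewsztzpyakbv", final "vewsztzpyakb".
(Check on "qmdssydhic": → "ydhicqmdss" → "sydhicqmds" ✓)

vewsztzpyakb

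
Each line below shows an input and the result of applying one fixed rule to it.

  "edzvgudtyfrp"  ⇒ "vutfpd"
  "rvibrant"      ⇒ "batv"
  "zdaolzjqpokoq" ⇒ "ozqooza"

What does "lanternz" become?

The rule is to move the first 3 characters to the end (rotate left by 3), then keep every other character starting from the first (positions 1st, 3rd, 5th, ...).
For "lanternz", step one produces "ternzlan"; step two turns that into "trza".
(Check on "rvibrant": → "brantrvi" → "batv" ✓)

trza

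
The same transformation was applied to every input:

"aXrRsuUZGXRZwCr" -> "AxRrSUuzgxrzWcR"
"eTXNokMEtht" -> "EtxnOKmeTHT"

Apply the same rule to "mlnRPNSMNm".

MLNrpnsmnM

The transformation: flip the case of every letter.
On "mlnRPNSMNm" that produces "MLNrpnsmnM".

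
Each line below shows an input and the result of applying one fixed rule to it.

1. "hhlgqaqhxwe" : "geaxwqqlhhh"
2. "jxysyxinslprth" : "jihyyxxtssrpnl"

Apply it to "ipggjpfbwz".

What's happening: sort the characters into reverse alphabetical order, then move the last 3 characters to the front (rotate right by 3).
"ipggjpfbwz" → "zwppjiggfb" → "gfbzwppjig".
(Check on "hhlgqaqhxwe": → "xwqqlhhhgea" → "geaxwqqlhhh" ✓)

gfbzwppjig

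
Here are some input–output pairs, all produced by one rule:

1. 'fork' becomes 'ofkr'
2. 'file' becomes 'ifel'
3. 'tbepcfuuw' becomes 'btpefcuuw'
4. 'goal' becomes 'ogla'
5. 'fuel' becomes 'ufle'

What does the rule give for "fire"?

Looking at the pairs, the operation is to swap each adjacent pair of characters (1↔2, 3↔4, ...).
"fire" → "ifer".

ifer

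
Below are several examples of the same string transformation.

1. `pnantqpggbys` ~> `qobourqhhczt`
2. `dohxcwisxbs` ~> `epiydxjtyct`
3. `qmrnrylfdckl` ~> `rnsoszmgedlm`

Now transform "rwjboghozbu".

sxkcphipacv

Looking at the pairs, the operation is to shift every letter 1 place forward in the alphabet (wrapping around).
Doing the same to "rwjboghozbu": "sxkcphipacv".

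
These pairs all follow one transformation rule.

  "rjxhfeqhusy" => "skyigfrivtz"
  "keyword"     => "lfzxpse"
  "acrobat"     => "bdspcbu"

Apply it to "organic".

pshbojd

Each output is the input with this applied: shift every letter 1 place forward in the alphabet (wrapping around).
On "organic" that produces "pshbojd".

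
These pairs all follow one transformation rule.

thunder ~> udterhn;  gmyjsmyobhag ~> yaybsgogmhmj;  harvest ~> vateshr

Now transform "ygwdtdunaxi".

yaxdwdugtin

In each case the input is transformed by: sort the characters into reverse alphabetical order, then take characters alternately from the front and the back (1st, last, 2nd, 2nd-last, ...).
On "ygwdtdunaxi" that produces "yaxdwdugtin".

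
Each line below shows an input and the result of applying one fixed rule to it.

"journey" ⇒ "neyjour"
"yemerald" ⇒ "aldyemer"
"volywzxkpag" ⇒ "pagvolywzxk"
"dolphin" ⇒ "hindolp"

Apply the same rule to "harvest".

estharv

The pattern: move the last 3 characters to the front (rotate right by 3).
For "harvest" the result is "estharv".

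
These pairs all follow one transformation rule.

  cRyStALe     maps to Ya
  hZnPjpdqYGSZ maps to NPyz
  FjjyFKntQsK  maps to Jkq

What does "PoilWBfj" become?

Ib

The rule is to keep one character in every 3, starting at position 3 (positions 3rd, 6th, 9th, ...), then flip the case of every letter.
Working it through for "PoilWBfj": intermediate "iB", final "Ib".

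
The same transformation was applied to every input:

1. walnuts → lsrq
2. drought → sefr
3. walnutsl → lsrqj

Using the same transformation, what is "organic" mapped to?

The transformation: shift every letter 2 places backward in the alphabet (wrapping around), then delete the first 3 characters.
Working it through for "organic": intermediate "mpeylga", final "ylga".

ylga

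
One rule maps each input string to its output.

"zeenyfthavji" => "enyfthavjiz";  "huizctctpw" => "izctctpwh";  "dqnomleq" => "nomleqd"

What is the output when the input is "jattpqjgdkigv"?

What's happening: move the first 2 characters to the end (rotate left by 2), then delete the last character.
Working it through for "jattpqjgdkigv": intermediate "ttpqjgdkigvja", final "ttpqjgdkigvj".

ttpqjgdkigvj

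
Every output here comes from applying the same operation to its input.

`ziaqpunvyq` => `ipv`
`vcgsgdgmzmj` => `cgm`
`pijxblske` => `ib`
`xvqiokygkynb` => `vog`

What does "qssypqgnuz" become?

What's happening: delete the last 2 characters, then keep one character in every 3, starting at position 2 (positions 2nd, 5th, 8th, ...).
Working it through for "qssypqgnuz": intermediate "qssypqgn", final "spn".

spn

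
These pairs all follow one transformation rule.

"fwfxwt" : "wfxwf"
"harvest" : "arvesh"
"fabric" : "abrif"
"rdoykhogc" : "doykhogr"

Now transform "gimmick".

The rule is to delete the last character, then move the first character to the end.
"gimmick" → "gimmic" → "immicg".

immicg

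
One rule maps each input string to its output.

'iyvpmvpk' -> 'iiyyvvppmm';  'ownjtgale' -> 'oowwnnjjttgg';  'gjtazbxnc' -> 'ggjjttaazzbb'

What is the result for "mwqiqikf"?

What's happening: delete the last 3 characters, then double every character.
Working it through for "mwqiqikf": intermediate "mwqiq", final "mmwwqqiiqq".

mmwwqqiiqq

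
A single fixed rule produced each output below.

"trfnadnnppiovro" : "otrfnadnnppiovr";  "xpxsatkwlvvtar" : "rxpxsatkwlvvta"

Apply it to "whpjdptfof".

fwhpjdptfo

Rule — move the last character to the front.
On "whpjdptfof" that produces "fwhpjdptfo".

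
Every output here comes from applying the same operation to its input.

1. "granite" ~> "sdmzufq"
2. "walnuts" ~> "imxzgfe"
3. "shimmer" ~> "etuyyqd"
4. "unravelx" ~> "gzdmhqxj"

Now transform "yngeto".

kzsqfa

In each case the input is transformed by: shift every letter 12 places forward in the alphabet (wrapping around).
For "yngeto" the result is "kzsqfa".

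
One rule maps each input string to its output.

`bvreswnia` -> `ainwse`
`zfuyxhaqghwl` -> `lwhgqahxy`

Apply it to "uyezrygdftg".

What's happening: delete the first 3 characters, then reverse the string.
"uyezrygdftg" → "zrygdftg" → "gtfdgyrz".

gtfdgyrz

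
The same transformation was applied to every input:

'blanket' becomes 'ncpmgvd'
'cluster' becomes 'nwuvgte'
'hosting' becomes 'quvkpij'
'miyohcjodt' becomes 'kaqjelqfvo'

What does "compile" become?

qorknge

The transformation: move the first character to the end, then shift every letter 2 places forward in the alphabet (wrapping around).
Working it through for "compile": intermediate "ompilec", final "qorknge".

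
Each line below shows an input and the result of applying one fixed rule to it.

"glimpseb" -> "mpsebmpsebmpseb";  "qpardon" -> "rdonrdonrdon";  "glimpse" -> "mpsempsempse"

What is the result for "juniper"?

Looking at the pairs, the operation is to delete the first 3 characters, then write the whole string 3 times in a row.
"juniper" → "iper" → "iperiperiper".

iperiperiper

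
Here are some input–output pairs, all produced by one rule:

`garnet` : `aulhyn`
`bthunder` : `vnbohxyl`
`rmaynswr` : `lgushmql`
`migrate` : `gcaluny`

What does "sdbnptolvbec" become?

mxvhjnifpvyw

Rule — shift every letter 6 places backward in the alphabet (wrapping around).
On "sdbnptolvbec" that produces "mxvhjnifpvyw".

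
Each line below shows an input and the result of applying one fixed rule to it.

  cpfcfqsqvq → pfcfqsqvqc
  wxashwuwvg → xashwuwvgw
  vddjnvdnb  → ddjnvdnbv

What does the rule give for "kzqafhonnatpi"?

Rule — move the first character to the end.
"kzqafhonnatpi" → "zqafhonnatpik".

zqafhonnatpik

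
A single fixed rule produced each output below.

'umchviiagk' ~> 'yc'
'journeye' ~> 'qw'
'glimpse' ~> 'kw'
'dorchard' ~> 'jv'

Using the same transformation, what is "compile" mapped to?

dw

In each case the input is transformed by: shift every letter 8 places backward in the alphabet (wrapping around), then keep only the last 2 characters.
Applying both steps to "compile": "ugehadw", then "dw".
(Check on "journeye": → "bgmjfwqw" → "qw" ✓)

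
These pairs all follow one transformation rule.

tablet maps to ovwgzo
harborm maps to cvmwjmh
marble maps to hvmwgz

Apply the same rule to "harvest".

Rule — shift every letter 5 places backward in the alphabet (wrapping around).
Doing the same to "harvest": "cvmqzno".

cvmqzno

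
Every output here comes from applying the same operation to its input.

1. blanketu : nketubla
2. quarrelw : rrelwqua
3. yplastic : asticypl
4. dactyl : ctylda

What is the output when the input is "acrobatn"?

obatnacr

What's happening: swap the front and back halves of the string, then move the last character to the front.
"acrobatn" → "batnacro" → "obatnacr".
(Check on "yplastic": → "sticypla" → "asticypl" ✓)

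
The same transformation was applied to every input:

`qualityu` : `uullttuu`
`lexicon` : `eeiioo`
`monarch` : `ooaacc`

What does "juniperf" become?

uuiieeff

In each case the input is transformed by: keep every other character starting from the second (positions 2nd, 4th, 6th, ...), then double every character.
For "juniperf" the result is "uuiieeff".
(Check on "lexicon": → "eio" → "eeiioo" ✓)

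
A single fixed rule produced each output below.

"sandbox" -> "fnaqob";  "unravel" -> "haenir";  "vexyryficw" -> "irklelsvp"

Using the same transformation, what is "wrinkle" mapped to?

In each case the input is transformed by: shift every letter 13 places forward in the alphabet (wrapping around) — i.e. ROT13, then delete the last character.
Applying that to "wrinkle" gives "jevaxy".

jevaxy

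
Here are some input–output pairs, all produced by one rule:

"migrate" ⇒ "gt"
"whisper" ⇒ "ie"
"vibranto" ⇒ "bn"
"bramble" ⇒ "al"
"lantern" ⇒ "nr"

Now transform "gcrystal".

rt

In each case the input is transformed by: keep one character in every 3, starting at position 3 (positions 3rd, 6th, 9th, ...).
So "gcrystal" becomes "rt".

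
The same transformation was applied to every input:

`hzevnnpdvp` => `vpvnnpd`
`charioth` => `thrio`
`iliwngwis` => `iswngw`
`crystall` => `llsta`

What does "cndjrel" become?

eljr

The pattern: delete the first 3 characters, then move the last 2 characters to the front (rotate right by 2).
"cndjrel" → "eljr".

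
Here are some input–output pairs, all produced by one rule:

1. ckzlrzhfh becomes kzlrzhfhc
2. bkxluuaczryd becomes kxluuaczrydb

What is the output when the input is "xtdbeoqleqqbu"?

tdbeoqleqqbux

The transformation: move the first character to the end.
Doing the same to "xtdbeoqleqqbu": "tdbeoqleqqbux".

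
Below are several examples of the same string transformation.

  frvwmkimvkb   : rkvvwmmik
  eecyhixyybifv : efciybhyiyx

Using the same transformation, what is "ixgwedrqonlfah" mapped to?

xagfwlendorq

The transformation: take characters alternately from the front and the back (1st, last, 2nd, 2nd-last, ...), then delete the first 2 characters.
"ixgwedrqonlfah" → "xagfwlendorq".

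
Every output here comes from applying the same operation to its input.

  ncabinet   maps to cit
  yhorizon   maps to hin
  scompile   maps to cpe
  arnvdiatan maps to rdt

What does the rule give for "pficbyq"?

fb

The pattern: keep one character in every 3, starting at position 2 (positions 2nd, 5th, 8th, ...).
Doing the same to "pficbyq": "fb".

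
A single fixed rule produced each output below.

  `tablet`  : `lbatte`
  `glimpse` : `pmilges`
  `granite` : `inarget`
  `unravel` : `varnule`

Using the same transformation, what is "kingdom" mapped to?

What's happening: reverse the string, then move the first 2 characters to the end (rotate left by 2).
For "kingdom", step one produces "modgnik"; step two turns that into "dgnikmo".

dgnikmo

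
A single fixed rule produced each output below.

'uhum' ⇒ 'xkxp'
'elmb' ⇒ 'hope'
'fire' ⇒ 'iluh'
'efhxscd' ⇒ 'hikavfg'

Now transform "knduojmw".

The pattern: shift every letter 3 places forward in the alphabet (wrapping around).
Doing the same to "knduojmw": "nqgxrmpz".

nqgxrmpz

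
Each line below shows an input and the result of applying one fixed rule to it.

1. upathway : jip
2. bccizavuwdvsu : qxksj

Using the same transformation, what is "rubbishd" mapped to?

Each output is the input with this applied: keep one character in every 3, starting at position 1 (positions 1st, 4th, 7th, ...), then shift every letter 11 places backward in the alphabet (wrapping around).
So "rubbishd" becomes "gqw".

gqw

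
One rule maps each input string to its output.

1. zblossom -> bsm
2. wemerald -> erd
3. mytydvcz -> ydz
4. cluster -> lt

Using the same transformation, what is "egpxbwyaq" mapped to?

The pattern: keep one character in every 3, starting at position 2 (positions 2nd, 5th, 8th, ...).
Applying that to "egpxbwyaq" gives "gba".

gba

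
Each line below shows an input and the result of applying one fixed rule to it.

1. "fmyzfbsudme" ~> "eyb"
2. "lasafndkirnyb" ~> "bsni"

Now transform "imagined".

What's happening: move the last 3 characters to the front (rotate right by 3), then keep one character in every 3, starting at position 3 (positions 3rd, 6th, 9th, ...).
Applying both steps to "imagined": "nedimagi", then "da".

da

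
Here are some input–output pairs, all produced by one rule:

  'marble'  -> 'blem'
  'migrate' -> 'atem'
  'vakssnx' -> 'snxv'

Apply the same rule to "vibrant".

What's happening: move the first character to the end, then keep only the last 4 characters.
"vibrant" → "ibrantv" → "antv".
(Check on "migrate": → "igratem" → "atem" ✓)

antv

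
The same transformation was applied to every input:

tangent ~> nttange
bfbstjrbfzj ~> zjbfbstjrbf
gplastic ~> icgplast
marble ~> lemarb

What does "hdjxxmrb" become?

Looking at the pairs, the operation is to move the last 2 characters to the front (rotate right by 2).
On "hdjxxmrb" that produces "rbhdjxxm".

rbhdjxxm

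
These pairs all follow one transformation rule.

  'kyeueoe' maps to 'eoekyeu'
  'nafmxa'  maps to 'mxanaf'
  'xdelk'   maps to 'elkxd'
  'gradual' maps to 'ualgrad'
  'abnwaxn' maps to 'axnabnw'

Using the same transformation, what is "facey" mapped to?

ceyfa

The pattern: move the last 3 characters to the front (rotate right by 3).
Applying that to "facey" gives "ceyfa".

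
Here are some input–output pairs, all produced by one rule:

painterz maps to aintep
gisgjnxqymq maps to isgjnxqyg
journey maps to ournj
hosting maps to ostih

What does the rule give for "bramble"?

Rule — delete the last 2 characters, then move the first character to the end.
"bramble" → "rambb".

rambb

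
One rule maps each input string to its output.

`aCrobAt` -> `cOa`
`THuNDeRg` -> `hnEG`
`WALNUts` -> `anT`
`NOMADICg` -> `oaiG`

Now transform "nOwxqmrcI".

oXMC

The rule is to keep every other character starting from the second (positions 2nd, 4th, 6th, ...), then flip the case of every letter.
On "nOwxqmrcI": the first step gives "Oxmc", and the second then gives "oXMC".
(Check on "WALNUts": → "ANt" → "anT" ✓)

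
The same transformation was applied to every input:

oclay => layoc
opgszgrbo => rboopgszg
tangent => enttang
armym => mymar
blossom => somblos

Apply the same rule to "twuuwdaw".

dawtwuuw

The transformation: move the last 3 characters to the front (rotate right by 3).
For "twuuwdaw" the result is "dawtwuuw".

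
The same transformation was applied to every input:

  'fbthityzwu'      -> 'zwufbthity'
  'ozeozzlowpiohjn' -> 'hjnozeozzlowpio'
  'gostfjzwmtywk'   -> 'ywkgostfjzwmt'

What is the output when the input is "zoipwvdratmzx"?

mzxzoipwvdrat

Rule — move the last 3 characters to the front (rotate right by 3).
On "zoipwvdratmzx" that produces "mzxzoipwvdrat".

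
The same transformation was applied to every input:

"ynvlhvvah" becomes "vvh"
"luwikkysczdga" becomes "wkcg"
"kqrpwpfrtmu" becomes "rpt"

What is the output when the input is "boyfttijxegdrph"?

Each output is the input with this applied: keep one character in every 3, starting at position 3 (positions 3rd, 6th, 9th, ...).
So "boyfttijxegdrph" becomes "ytxdh".

ytxdh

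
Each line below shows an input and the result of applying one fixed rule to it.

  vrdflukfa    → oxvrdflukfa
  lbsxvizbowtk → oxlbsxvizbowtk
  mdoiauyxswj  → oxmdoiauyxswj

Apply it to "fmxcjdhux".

Each output is the input with this applied: prepend "ox".
Applying that to "fmxcjdhux" gives "oxfmxcjdhux".

oxfmxcjdhux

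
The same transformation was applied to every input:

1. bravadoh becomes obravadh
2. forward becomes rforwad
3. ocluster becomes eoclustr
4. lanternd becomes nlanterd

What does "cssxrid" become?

Each output is the input with this applied: move the last character to the front, then swap the first and last characters.
For "cssxrid" the result is "icssxrd".

icssxrd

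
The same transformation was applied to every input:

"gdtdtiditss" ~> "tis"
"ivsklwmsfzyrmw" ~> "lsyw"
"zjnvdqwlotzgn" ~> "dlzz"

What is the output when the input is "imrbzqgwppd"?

zwd

The transformation: move the first 2 characters to the end (rotate left by 2), then keep one character in every 3, starting at position 3 (positions 3rd, 6th, 9th, ...).
Working it through for "imrbzqgwppd": intermediate "rbzqgwppdim", final "zwd".
(Check on "ivsklwmsfzyrmw": → "sklwmsfzyrmwiv" → "lsyw" ✓)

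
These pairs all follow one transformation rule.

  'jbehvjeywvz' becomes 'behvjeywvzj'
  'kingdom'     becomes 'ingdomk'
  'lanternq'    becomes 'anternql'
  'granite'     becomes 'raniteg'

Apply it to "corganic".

organicc

The transformation: move the first character to the end.
Applying that to "corganic" gives "organicc".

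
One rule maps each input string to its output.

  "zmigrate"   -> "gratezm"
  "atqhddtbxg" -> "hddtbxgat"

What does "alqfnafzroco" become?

Rule — move the first 3 characters to the end (rotate left by 3), then delete the last character.
Working it through for "alqfnafzroco": intermediate "fnafzrocoalq", final "fnafzrocoal".

fnafzrocoal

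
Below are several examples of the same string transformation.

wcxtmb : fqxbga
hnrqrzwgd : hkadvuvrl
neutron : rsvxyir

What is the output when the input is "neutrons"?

wrsvxyir

The transformation: reverse the string, then shift every letter 4 places forward in the alphabet (wrapping around).
For "neutrons", step one produces "snortuen"; step two turns that into "wrsvxyir".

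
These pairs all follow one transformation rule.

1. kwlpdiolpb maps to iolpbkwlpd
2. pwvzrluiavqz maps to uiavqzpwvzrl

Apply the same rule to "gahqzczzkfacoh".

zkfacohgahqzcz

Each output is the input with this applied: swap the front and back halves of the string.
Applying that to "gahqzczzkfacoh" gives "zkfacohgahqzcz".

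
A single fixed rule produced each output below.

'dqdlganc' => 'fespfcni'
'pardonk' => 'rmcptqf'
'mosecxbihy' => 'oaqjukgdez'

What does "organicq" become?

The rule is to take characters alternately from the front and the back (1st, last, 2nd, 2nd-last, ...), then shift every letter 2 places forward in the alphabet (wrapping around).
For "organicq", step one produces "oqrcgian"; step two turns that into "qsteikcp".

qsteikcp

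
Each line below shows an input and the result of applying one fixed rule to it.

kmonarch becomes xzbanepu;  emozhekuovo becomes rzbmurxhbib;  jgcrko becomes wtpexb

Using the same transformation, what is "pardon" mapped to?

cneqba

The rule is to shift every letter 13 places forward in the alphabet (wrapping around) — i.e. ROT13.
On "pardon" that produces "cneqba".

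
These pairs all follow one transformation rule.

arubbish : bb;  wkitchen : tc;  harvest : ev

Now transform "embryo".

The transformation: take characters alternately from the front and the back (1st, last, 2nd, 2nd-last, ...), then keep only the last 2 characters.
Working it through for "embryo": intermediate "eomybr", final "br".

br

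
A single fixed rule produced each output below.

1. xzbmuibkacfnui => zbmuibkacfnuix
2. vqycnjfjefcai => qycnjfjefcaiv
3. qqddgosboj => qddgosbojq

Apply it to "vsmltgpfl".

smltgpflv

Rule — move the first character to the end.
"vsmltgpfl" → "smltgpflv".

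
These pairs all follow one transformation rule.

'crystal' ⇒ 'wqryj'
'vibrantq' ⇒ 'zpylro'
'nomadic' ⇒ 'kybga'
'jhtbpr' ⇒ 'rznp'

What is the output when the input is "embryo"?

zpwm

The transformation: shift every letter 2 places backward in the alphabet (wrapping around), then delete the first 2 characters.
On "embryo": the first step gives "ckzpwm", and the second then gives "zpwm".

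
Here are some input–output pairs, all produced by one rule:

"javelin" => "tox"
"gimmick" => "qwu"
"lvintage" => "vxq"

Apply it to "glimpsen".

qwo

In each case the input is transformed by: shift every letter 10 places forward in the alphabet (wrapping around), then keep one character in every 3, starting at position 1 (positions 1st, 4th, 7th, ...).
For "glimpsen", step one produces "qvswzcox"; step two turns that into "qwo".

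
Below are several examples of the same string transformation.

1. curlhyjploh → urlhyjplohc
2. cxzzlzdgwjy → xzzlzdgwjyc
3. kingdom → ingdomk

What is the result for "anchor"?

nchora

What's happening: move the first character to the end.
So "anchor" becomes "nchora".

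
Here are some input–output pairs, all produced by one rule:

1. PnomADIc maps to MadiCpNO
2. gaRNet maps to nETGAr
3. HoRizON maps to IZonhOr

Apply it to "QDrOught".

oUGHTqdR

The transformation: flip the case of every letter, then move the first 3 characters to the end (rotate left by 3).
So "QDrOught" becomes "oUGHTqdR".
(Check on "PnomADIc": → "pNOMadiC" → "MadiCpNO" ✓)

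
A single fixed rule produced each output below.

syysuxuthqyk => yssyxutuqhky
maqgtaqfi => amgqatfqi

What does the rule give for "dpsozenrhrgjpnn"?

pdosezrnrhjgnpn

What's happening: swap each adjacent pair of characters (1↔2, 3↔4, ...).
Applying that to "dpsozenrhrgjpnn" gives "pdosezrnrhjgnpn".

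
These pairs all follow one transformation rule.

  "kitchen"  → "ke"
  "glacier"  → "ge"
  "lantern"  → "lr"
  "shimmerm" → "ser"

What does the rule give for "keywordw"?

In each case the input is transformed by: swap each adjacent pair of characters (1↔2, 3↔4, ...), then keep one character in every 3, starting at position 2 (positions 2nd, 5th, 8th, ...).
"keywordw" → "krd".
(Check on "lantern": → "altnren" → "lr" ✓)

krd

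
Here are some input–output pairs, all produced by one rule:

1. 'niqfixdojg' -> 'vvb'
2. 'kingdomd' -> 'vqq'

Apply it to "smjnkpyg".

zxt

In each case the input is transformed by: keep one character in every 3, starting at position 2 (positions 2nd, 5th, 8th, ...), then shift every letter 13 places forward in the alphabet (wrapping around) — i.e. ROT13.
For "smjnkpyg", step one produces "mkg"; step two turns that into "zxt".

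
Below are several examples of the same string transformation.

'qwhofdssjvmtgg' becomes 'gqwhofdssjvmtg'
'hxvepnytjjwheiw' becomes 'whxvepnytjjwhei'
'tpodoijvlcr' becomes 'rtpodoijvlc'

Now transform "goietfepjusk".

kgoietfepjus

What's happening: move the last character to the front.
Doing the same to "goietfepjusk": "kgoietfepjus".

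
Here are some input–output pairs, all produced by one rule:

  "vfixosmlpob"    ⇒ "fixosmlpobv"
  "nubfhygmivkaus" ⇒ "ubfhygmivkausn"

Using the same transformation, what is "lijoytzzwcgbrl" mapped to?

In each case the input is transformed by: move the first character to the end.
Doing the same to "lijoytzzwcgbrl": "ijoytzzwcgbrll".

ijoytzzwcgbrll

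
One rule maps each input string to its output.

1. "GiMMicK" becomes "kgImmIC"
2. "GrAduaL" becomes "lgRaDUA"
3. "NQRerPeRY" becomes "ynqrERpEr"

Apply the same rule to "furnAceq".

QFURNaCE

In each case the input is transformed by: move the last character to the front, then flip the case of every letter.
Starting from "furnAceq": after the first operation, "qfurnAce"; after the second, "QFURNaCE".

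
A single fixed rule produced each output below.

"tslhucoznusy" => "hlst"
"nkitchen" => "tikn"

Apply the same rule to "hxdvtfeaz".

vdxh

The rule is to reverse the string, then keep only the last 4 characters.
"hxdvtfeaz" → "vdxh".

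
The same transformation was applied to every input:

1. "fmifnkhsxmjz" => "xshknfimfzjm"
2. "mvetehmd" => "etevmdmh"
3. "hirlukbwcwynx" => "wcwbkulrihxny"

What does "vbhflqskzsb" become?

Rule — reverse the string, then move the first 3 characters to the end (rotate left by 3).
Starting from "vbhflqskzsb": after the first operation, "bszksqlfhbv"; after the second, "ksqlfhbvbsz".

ksqlfhbvbsz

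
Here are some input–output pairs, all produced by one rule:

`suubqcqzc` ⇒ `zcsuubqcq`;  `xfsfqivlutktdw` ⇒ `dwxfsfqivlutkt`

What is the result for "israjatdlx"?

Rule — move the last 2 characters to the front (rotate right by 2).
"israjatdlx" → "lxisrajatd".

lxisrajatd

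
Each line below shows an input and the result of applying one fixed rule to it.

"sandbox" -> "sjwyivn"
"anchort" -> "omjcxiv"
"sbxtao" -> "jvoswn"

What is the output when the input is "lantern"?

imzoivg

Looking at the pairs, the operation is to shift every letter 5 places backward in the alphabet (wrapping around), then reverse the string.
Applying that to "lantern" gives "imzoivg".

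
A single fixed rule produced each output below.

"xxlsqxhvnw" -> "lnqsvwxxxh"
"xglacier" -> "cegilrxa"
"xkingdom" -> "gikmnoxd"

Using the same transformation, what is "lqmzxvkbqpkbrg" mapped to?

bgkklmpqqrvxzb

Each output is the input with this applied: sort the characters into alphabetical order, then move the first character to the end.
For "lqmzxvkbqpkbrg", step one produces "bbgkklmpqqrvxz"; step two turns that into "bgkklmpqqrvxzb".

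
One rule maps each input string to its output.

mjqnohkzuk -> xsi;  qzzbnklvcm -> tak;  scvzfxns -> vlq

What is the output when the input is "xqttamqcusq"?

In each case the input is transformed by: shift every letter 2 places backward in the alphabet (wrapping around), then keep only the last 3 characters.
"xqttamqcusq" → "sqo".

sqo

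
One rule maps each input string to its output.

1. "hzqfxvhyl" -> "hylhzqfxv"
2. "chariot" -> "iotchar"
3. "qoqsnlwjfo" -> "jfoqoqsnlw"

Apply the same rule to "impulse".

lseimpu

Looking at the pairs, the operation is to move the last 3 characters to the front (rotate right by 3).
On "impulse" that produces "lseimpu".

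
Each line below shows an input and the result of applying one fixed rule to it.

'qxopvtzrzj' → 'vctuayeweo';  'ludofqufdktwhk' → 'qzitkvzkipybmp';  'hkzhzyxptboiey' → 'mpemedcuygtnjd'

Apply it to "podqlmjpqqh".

utivqrouvvm

The rule is to shift every letter 5 places forward in the alphabet (wrapping around).
So "podqlmjpqqh" becomes "utivqrouvvm".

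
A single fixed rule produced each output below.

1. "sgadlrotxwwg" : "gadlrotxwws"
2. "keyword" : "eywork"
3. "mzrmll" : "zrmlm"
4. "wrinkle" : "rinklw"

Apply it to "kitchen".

The transformation: delete the last character, then move the first character to the end.
For "kitchen" the result is "itchek".

itchek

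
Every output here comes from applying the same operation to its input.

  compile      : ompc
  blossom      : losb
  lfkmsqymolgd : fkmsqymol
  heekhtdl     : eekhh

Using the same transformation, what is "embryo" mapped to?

In each case the input is transformed by: delete the last 3 characters, then move the first character to the end.
Working it through for "embryo": intermediate "emb", final "mbe".

mbe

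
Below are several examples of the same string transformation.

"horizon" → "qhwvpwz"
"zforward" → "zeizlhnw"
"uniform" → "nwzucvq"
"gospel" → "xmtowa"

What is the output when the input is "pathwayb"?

The pattern: shift every letter 8 places forward in the alphabet (wrapping around), then move the first 3 characters to the end (rotate left by 3).
Working it through for "pathwayb": intermediate "xibpeigj", final "peigjxib".

peigjxib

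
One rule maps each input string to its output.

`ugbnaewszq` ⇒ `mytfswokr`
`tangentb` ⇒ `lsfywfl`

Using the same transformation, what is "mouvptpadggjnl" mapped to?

egmnhlhsvyybf

In each case the input is transformed by: delete the last character, then shift every letter 8 places backward in the alphabet (wrapping around).
On "mouvptpadggjnl": the first step gives "mouvptpadggjn", and the second then gives "egmnhlhsvyybf".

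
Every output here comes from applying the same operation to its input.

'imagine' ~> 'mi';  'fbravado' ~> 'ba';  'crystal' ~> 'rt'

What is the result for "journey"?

The transformation: take characters alternately from the front and the back (1st, last, 2nd, 2nd-last, ...), then keep one character in every 3, starting at position 3 (positions 3rd, 6th, 9th, ...).
Starting from "journey": after the first operation, "jyoeunr"; after the second, "on".

on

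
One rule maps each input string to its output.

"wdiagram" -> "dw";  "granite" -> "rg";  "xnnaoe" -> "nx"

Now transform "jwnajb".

What's happening: swap each adjacent pair of characters (1↔2, 3↔4, ...), then keep only the first 2 characters.
On "jwnajb": the first step gives "wjanbj", and the second then gives "wj".

wj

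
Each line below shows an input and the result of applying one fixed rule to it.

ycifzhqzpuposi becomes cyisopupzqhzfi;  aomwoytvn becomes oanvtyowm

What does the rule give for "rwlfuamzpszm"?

wrmzspzmaufl

Rule — reverse the string, then move the last 2 characters to the front (rotate right by 2).
On "rwlfuamzpszm": the first step gives "mzspzmauflwr", and the second then gives "wrmzspzmaufl".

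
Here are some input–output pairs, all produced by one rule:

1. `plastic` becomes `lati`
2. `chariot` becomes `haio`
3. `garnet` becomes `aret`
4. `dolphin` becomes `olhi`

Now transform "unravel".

nrve

What's happening: double every character, then keep one character in every 3, starting at position 3 (positions 3rd, 6th, 9th, ...).
Applying that to "unravel" gives "nrve".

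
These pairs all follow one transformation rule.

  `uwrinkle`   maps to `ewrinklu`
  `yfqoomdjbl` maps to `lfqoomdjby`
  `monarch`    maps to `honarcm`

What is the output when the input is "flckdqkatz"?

zlckdqkatf

The rule is to swap the first and last characters.
On "flckdqkatz" that produces "zlckdqkatf".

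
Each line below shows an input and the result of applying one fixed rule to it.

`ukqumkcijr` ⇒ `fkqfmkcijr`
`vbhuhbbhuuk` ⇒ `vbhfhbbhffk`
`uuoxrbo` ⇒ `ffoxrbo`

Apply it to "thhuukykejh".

thhffkykejh

Rule — replace every "u" with "f".
"thhuukykejh" → "thhffkykejh".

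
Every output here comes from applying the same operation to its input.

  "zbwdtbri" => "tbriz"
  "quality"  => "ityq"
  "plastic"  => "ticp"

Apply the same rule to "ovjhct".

Each output is the input with this applied: move the first character to the end, then delete the first 3 characters.
Applying both steps to "ovjhct": "vjhcto", then "cto".
(Check on "plastic": → "lasticp" → "ticp" ✓)

cto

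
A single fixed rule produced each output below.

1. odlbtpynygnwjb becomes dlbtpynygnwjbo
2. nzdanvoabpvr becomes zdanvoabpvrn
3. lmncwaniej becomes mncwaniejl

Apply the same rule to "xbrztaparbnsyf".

brztaparbnsyfx

The transformation: move the first character to the end.
Applying that to "xbrztaparbnsyf" gives "brztaparbnsyfx".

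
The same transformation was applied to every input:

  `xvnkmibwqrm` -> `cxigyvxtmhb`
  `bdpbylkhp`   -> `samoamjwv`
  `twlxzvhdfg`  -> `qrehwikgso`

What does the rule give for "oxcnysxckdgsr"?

dczinyjdinvor

The pattern: move the last 2 characters to the front (rotate right by 2), then shift every letter 11 places forward in the alphabet (wrapping around).
Working it through for "oxcnysxckdgsr": intermediate "sroxcnysxckdg", final "dczinyjdinvor".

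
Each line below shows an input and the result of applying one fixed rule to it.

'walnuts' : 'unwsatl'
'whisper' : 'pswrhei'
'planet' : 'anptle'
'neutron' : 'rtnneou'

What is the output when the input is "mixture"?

utmeirx

Each output is the input with this applied: take characters alternately from the front and the back (1st, last, 2nd, 2nd-last, ...), then move the last 2 characters to the front (rotate right by 2).
Working it through for "mixture": intermediate "meirxut", final "utmeirx".
(Check on "whisper": → "wrheips" → "pswrhei" ✓)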